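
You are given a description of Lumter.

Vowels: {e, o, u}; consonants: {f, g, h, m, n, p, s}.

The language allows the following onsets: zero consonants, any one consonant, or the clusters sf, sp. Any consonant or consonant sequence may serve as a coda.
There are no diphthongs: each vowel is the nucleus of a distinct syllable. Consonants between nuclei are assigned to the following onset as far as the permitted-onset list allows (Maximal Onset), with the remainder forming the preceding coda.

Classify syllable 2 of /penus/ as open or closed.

The vowels are e, u — 2 nuclei, so 2 syllables.
/e…u/ gap (V1→V2): /n/ is a single consonant, so it becomes the next onset.
Result: pe.nus.
Syllable 2 is /nus/ with coda /s/, so it is closed.

closed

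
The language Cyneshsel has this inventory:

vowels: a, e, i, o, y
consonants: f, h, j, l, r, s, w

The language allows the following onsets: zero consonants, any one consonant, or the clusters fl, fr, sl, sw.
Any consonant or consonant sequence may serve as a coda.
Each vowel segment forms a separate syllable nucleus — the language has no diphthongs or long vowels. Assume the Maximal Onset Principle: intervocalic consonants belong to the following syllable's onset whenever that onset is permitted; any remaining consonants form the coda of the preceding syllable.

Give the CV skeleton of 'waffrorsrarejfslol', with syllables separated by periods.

Nuclei (vowels): a, o, a, e, o → 5 syllables.
/a…o/ gap (V1→V2): /ffr/ — longest licit onset from the right is /fr/, leaving /f/ as coda.
/o…a/ gap (V2→V3): cluster /rsr/ — the longest permitted-onset suffix is /r/; onset = /r/, preceding coda = /rs/.
/a…e/ gap (V3→V4): /r/ → onset of the next syllable (single consonants are always licit onsets).
/e…o/ gap (V4→V5): /jfsl/; trying suffixes from longest down, /sl/ is the first permitted one, so coda /jf/ | onset /sl/.
Putting it together: waf.frors.ra.rejf.slol.
Mapping each syllable to C/V: /waf/ → CVC, /frors/ → CCVCC, /ra/ → CV, /rejf/ → CVCC, /slol/ → CCVC.

CVC.CCVCC.CV.CVCC.CCVC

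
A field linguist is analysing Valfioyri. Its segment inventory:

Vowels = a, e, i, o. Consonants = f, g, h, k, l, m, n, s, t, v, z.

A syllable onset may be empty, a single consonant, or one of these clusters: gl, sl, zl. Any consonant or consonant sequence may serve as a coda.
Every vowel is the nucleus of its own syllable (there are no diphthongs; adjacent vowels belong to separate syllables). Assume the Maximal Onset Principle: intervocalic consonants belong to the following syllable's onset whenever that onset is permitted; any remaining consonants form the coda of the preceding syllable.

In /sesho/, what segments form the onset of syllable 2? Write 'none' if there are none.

h

Vowels present: e, o; each is a nucleus, giving 2 syllables.
V1 /e/ – V2 /o/: cluster /sh/ — the longest permitted-onset suffix is /h/; onset = /h/, preceding coda = /s/.
Syllabification: ses.ho.
Syllable 2 is /ho/: onset /h/, nucleus /o/, coda ∅.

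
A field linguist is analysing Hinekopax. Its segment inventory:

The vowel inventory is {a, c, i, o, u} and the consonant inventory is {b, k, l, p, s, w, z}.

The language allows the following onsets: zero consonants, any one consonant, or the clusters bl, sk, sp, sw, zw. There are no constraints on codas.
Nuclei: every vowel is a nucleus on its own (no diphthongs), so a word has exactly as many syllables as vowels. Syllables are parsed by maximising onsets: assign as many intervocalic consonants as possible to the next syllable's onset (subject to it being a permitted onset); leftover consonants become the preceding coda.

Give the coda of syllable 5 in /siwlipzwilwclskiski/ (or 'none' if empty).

Nuclei (vowels): i, i, i, c, i, i → 6 syllables.
/i…i/ gap (V1→V2): /wl/ splits as /w/ + /l/ (/l/ is the longest suffix that is a licit onset).
/i…i/ gap (V2→V3): /pzw/ splits as /p/ + /zw/ (/zw/ is the longest suffix that is a licit onset).
/i…c/ gap (V3→V4): cluster /lw/ — the longest permitted-onset suffix is /w/; onset = /w/, preceding coda = /l/.
/c…i/ gap (V4→V5): /lsk/ splits as /l/ + /sk/ (/sk/ is the longest suffix that is a licit onset).
/i…i/ gap (V5→V6): /sk/ is a licit onset in full, so it all attaches to the next syllable.
So the parse is siw.lip.zwil.wcl.ski.ski.
Syllable 5 is /ski/: onset /sk/, nucleus /i/, coda ∅.

none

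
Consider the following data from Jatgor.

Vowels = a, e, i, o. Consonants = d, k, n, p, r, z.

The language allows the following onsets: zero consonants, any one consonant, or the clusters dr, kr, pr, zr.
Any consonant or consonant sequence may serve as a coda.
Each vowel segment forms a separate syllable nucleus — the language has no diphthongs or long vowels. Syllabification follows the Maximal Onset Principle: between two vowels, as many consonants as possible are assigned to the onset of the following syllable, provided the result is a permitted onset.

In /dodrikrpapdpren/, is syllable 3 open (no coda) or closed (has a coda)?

closed

Nuclei (vowels): o, i, a, e → 4 syllables.
/o…i/ gap (V1→V2): cluster /dr/ — /dr/ is itself a permitted onset, so the whole cluster goes right; preceding coda = ∅.
/i…a/ gap (V2→V3): cluster /krp/ — the longest permitted-onset suffix is /p/; onset = /p/, preceding coda = /kr/.
/a…e/ gap (V3→V4): /pdpr/ splits as /pd/ + /pr/ (/pr/ is the longest suffix that is a licit onset).
Putting it together: do.drikr.papd.pren.
Syllable 3 is /papd/ with coda /pd/, so it is closed.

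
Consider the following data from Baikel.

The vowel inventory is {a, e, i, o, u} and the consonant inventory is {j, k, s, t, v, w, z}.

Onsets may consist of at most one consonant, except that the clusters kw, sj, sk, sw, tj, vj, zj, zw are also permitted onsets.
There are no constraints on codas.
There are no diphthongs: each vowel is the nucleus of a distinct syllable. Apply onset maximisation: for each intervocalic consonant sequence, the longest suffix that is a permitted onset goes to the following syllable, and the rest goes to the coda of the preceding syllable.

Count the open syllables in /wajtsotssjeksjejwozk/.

Vowels present: a, o, e, e, o; each is a nucleus, giving 5 syllables.
V1 /a/ – V2 /o/: /jts/ splits as /jt/ + /s/ (/s/ is the longest suffix that is a licit onset).
V2 /o/ – V3 /e/: cluster /tssj/ — the longest permitted-onset suffix is /sj/; onset = /sj/, preceding coda = /ts/.
V3 /e/ – V4 /e/: cluster /ksj/ — the longest permitted-onset suffix is /sj/; onset = /sj/, preceding coda = /k/.
V4 /e/ – V5 /o/: /jw/; trying suffixes from longest down, /w/ is the first permitted one, so coda /j/ | onset /w/.
Result: wajt.sots.sjek.sjej.wozk.
Classifying each syllable: /wajt/ (closed), /sots/ (closed), /sjek/ (closed), /sjej/ (closed), /wozk/ (closed).
Open syllables: 0.

0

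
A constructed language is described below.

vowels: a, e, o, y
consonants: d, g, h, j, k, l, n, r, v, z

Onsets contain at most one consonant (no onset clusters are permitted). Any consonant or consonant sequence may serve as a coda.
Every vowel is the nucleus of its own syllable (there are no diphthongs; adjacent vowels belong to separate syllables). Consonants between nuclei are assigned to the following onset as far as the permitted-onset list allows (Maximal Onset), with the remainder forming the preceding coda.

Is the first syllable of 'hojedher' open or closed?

Vowels present: o, e, e; each is a nucleus, giving 3 syllables.
V1 /o/ – V2 /e/: just /j/ — single C goes to the following onset.
V2 /e/ – V3 /e/: /dh/ splits as /d/ + /h/ (/h/ is the longest suffix that is a licit onset).
So the parse is ho.jed.her.
Syllable 1 is /ho/; it ends in its nucleus with no coda, so it is open.

open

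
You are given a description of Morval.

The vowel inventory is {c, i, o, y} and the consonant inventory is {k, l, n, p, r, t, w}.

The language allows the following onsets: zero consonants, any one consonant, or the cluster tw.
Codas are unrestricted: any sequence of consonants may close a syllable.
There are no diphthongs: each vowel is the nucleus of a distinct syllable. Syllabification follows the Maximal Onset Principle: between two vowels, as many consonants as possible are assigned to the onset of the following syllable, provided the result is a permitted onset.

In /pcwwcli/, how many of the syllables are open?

2

Nuclei (vowels): c, c, i → 3 syllables.
σ1/σ2 boundary: /ww/ splits as /w/ + /w/ (/w/ is the longest suffix that is a licit onset).
σ2/σ3 boundary: /l/ is a single consonant, so it becomes the next onset.
Putting it together: pcw.wc.li.
Classifying each syllable: /pcw/ (closed), /wc/ (open), /li/ (open).
Open syllables: 2.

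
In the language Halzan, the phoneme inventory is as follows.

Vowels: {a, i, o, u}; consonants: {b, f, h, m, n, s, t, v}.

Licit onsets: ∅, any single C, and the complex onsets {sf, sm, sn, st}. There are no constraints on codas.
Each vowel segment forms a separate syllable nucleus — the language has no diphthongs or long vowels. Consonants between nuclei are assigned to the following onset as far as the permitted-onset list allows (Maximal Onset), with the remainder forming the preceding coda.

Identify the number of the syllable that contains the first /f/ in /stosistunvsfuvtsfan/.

The vowels are o, i, u, u, a — 5 nuclei, so 5 syllables.
V1 /o/ – V2 /i/: /s/ is a single consonant, so it becomes the next onset.
V2 /i/ – V3 /u/: /st/ is a licit onset in full, so it all attaches to the next syllable.
V3 /u/ – V4 /u/: /nvsf/ — longest licit onset from the right is /sf/, leaving /nv/ as coda.
V4 /u/ – V5 /a/: /vtsf/ splits as /vt/ + /sf/ (/sf/ is the longest suffix that is a licit onset).
So the parse is sto.si.stunv.sfuvt.sfan.
The first /f/ is in the onset of syllable 4 (/sfuvt/).

4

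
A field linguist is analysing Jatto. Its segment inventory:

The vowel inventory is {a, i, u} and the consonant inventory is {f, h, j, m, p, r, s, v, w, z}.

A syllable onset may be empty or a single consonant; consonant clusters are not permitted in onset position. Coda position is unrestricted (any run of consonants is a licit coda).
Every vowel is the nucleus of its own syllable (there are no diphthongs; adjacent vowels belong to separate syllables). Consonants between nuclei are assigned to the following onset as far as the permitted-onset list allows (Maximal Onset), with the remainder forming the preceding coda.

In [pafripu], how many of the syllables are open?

The vowels are a, i, u — 3 nuclei, so 3 syllables.
Between /a/ (V1) and /i/ (V2): /fr/; trying suffixes from longest down, /r/ is the first permitted one, so coda /f/ | onset /r/.
Between /i/ (V2) and /u/ (V3): /p/ → onset of the next syllable (single consonants are always licit onsets).
So the parse is paf.ri.pu.
Classifying each syllable: /paf/ (closed), /ri/ (open), /pu/ (open).
Open syllables: 2.

2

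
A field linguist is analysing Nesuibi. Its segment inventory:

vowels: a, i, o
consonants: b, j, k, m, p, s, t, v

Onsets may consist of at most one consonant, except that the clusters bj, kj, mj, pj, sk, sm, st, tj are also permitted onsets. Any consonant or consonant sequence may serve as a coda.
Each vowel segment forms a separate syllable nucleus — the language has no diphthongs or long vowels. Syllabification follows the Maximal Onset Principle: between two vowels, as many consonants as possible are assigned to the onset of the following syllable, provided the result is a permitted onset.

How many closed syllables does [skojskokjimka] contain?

Vowels present: o, o, i, a; each is a nucleus, giving 4 syllables.
σ1/σ2 boundary: cluster /jsk/ — the longest permitted-onset suffix is /sk/; onset = /sk/, preceding coda = /j/.
σ2/σ3 boundary: /kj/ — entire cluster is a permitted onset → onset /kj/, coda ∅.
σ3/σ4 boundary: /mk/ splits as /m/ + /k/ (/k/ is the longest suffix that is a licit onset).
Putting it together: skoj.sko.kjim.ka.
Classifying each syllable: /skoj/ (closed), /sko/ (open), /kjim/ (closed), /ka/ (open).
Closed syllables: 2.

2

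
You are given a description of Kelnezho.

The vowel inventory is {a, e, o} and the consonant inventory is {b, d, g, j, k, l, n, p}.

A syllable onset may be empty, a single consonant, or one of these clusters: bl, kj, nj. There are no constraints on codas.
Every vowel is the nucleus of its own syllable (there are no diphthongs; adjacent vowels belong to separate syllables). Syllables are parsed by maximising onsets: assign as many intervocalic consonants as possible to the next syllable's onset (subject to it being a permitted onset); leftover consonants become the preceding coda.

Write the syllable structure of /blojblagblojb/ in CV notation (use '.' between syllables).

Nuclei (vowels): o, a, o → 3 syllables.
V1 /o/ – V2 /a/: cluster /jbl/ — the longest permitted-onset suffix is /bl/; onset = /bl/, preceding coda = /j/.
V2 /a/ – V3 /o/: /gbl/ splits as /g/ + /bl/ (/bl/ is the longest suffix that is a licit onset).
Result: bloj.blag.blojb.
Mapping each syllable to C/V: /bloj/ → CCVC, /blag/ → CCVC, /blojb/ → CCVCC.

CCVC.CCVC.CCVCC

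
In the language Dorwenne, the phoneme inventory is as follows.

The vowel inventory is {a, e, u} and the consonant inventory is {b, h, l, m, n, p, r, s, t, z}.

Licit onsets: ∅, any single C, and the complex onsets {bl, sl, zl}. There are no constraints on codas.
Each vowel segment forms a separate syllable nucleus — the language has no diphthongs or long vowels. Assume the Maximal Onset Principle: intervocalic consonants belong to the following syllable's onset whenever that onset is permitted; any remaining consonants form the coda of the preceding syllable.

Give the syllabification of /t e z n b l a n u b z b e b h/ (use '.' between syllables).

Nuclei (vowels): e, a, u, e → 4 syllables.
/e…a/ gap (V1→V2): /znbl/; trying suffixes from longest down, /bl/ is the first permitted one, so coda /zn/ | onset /bl/.
/a…u/ gap (V2→V3): /n/ → onset of the next syllable (single consonants are always licit onsets).
/u…e/ gap (V3→V4): cluster /bzb/ — the longest permitted-onset suffix is /b/; onset = /b/, preceding coda = /bz/.

tezn.bla.nubz.bebh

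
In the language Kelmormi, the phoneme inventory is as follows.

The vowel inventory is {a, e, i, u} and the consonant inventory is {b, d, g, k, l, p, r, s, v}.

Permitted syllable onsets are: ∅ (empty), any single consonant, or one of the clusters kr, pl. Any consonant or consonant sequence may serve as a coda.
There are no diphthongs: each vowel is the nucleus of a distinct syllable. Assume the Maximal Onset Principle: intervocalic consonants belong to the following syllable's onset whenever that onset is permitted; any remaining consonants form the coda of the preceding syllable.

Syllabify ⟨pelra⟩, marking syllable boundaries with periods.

pel.ra

Vowels present: e, a; each is a nucleus, giving 2 syllables.
Between /e/ (V1) and /a/ (V2): cluster /lr/ — the longest permitted-onset suffix is /r/; onset = /r/, preceding coda = /l/.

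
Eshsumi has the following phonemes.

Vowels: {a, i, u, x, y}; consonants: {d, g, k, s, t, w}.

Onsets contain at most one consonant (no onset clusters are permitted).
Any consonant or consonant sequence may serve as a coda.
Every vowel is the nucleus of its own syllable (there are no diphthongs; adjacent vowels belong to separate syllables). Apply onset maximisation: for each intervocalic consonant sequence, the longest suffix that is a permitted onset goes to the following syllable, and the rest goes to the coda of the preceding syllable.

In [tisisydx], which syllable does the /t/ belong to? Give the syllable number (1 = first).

1

Vowels present: i, i, y, x; each is a nucleus, giving 4 syllables.
Between /i/ (V1) and /i/ (V2): /s/ is a single consonant, so it becomes the next onset.
Between /i/ (V2) and /y/ (V3): just /s/ — single C goes to the following onset.
Between /y/ (V3) and /x/ (V4): /d/ → onset of the next syllable (single consonants are always licit onsets).
Putting it together: ti.si.sy.dx.
The /t/ is in the onset of syllable 1 (/ti/).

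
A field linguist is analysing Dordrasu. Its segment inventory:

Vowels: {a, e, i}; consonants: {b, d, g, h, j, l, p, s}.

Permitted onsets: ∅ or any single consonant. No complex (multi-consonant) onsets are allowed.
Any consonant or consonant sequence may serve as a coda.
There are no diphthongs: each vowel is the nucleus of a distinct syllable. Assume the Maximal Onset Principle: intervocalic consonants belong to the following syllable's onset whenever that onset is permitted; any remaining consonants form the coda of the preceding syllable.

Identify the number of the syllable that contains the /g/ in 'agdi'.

1

Vowels present: a, i; each is a nucleus, giving 2 syllables.
Between /a/ (V1) and /i/ (V2): /gd/ splits as /g/ + /d/ (/d/ is the longest suffix that is a licit onset).
So the parse is ag.di.
The /g/ is in the coda of syllable 1 (/ag/).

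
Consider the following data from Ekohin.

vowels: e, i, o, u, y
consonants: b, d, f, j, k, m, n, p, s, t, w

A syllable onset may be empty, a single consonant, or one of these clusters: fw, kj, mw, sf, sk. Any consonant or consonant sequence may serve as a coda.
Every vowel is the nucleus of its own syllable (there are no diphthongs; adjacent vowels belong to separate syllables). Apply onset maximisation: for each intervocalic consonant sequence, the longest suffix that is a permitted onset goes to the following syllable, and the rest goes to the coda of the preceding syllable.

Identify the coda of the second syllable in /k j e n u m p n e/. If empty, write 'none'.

mp

The vowels are e, u, e — 3 nuclei, so 3 syllables.
V1 /e/ – V2 /u/: /n/ is a single consonant, so it becomes the next onset.
V2 /u/ – V3 /e/: /mpn/ splits as /mp/ + /n/ (/n/ is the longest suffix that is a licit onset).
Syllabification: kje.nump.ne.
Syllable 2 is /nump/: onset /n/, nucleus /u/, coda /mp/.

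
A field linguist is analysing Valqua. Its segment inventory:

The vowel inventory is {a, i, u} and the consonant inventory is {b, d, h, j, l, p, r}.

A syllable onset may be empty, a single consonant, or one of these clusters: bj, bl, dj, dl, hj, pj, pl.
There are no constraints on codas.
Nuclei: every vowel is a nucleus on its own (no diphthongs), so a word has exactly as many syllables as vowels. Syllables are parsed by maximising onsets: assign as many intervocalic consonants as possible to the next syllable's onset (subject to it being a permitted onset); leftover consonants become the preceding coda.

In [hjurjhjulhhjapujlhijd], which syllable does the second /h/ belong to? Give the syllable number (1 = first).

Nuclei (vowels): u, u, a, u, i → 5 syllables.
V1 /u/ – V2 /u/: /rjhj/ splits as /rj/ + /hj/ (/hj/ is the longest suffix that is a licit onset).
V2 /u/ – V3 /a/: /lhhj/ splits as /lh/ + /hj/ (/hj/ is the longest suffix that is a licit onset).
V3 /a/ – V4 /u/: /p/ → onset of the next syllable (single consonants are always licit onsets).
V4 /u/ – V5 /i/: /jlh/ — longest licit onset from the right is /h/, leaving /jl/ as coda.
Result: hjurj.hjulh.hja.pujl.hijd.
The second /h/ is in the onset of syllable 2 (/hjulh/).

2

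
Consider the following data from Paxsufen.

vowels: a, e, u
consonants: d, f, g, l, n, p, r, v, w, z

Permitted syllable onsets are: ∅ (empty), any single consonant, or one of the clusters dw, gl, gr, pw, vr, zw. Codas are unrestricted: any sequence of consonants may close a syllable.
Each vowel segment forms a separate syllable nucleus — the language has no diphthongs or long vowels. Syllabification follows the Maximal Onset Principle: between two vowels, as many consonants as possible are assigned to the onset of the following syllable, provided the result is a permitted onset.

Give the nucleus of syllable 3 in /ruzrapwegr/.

The vowels are u, a, e — 3 nuclei, so 3 syllables.
The third nucleus (vowel 3 from the left) is /e/.

e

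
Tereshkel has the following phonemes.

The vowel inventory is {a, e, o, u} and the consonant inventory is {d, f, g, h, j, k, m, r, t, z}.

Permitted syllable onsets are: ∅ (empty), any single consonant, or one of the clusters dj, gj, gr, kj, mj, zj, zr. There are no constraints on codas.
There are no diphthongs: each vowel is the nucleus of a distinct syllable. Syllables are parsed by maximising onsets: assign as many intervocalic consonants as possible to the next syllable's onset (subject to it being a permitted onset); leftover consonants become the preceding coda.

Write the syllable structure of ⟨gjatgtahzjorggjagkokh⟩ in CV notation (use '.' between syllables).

Vowels present: a, a, o, a, o; each is a nucleus, giving 5 syllables.
V1 /a/ – V2 /a/: cluster /tgt/ — the longest permitted-onset suffix is /t/; onset = /t/, preceding coda = /tg/.
V2 /a/ – V3 /o/: /hzj/; trying suffixes from longest down, /zj/ is the first permitted one, so coda /h/ | onset /zj/.
V3 /o/ – V4 /a/: /rggj/ splits as /rg/ + /gj/ (/gj/ is the longest suffix that is a licit onset).
V4 /a/ – V5 /o/: /gk/ splits as /g/ + /k/ (/k/ is the longest suffix that is a licit onset).
Syllabification: gjatg.tah.zjorg.gjag.kokh.
Mapping each syllable to C/V: /gjatg/ → CCVCC, /tah/ → CVC, /zjorg/ → CCVCC, /gjag/ → CCVC, /kokh/ → CVCC.

CCVCC.CVC.CCVCC.CCVC.CVCC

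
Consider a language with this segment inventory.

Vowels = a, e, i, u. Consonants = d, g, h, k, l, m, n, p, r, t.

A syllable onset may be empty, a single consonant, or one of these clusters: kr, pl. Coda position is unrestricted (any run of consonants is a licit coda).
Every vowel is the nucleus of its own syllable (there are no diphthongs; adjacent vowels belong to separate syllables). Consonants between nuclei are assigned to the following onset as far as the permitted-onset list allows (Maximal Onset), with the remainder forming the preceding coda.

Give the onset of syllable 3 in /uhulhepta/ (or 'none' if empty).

The vowels are u, u, e, a — 4 nuclei, so 4 syllables.
V1 /u/ – V2 /u/: /h/ is a single consonant, so it becomes the next onset.
V2 /u/ – V3 /e/: /lh/; trying suffixes from longest down, /h/ is the first permitted one, so coda /l/ | onset /h/.
V3 /e/ – V4 /a/: cluster /pt/ — the longest permitted-onset suffix is /t/; onset = /t/, preceding coda = /p/.
Result: u.hul.hep.ta.
Syllable 3 is /hep/: onset /h/, nucleus /e/, coda /p/.

h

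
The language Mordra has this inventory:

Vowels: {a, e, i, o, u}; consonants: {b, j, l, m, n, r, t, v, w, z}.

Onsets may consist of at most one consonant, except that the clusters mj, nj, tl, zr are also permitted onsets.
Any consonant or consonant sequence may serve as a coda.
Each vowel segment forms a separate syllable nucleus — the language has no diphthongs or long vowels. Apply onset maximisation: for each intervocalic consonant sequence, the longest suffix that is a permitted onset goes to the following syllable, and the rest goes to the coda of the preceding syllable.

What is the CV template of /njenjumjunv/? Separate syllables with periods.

CCV.CCV.CCVCC

Vowels present: e, u, u; each is a nucleus, giving 3 syllables.
/e…u/ gap (V1→V2): cluster /nj/ — /nj/ is itself a permitted onset, so the whole cluster goes right; preceding coda = ∅.
/u…u/ gap (V2→V3): /mj/ is a licit onset in full, so it all attaches to the next syllable.
Result: nje.nju.mjunv.
Mapping each syllable to C/V: /nje/ → CCV, /nju/ → CCV, /mjunv/ → CCVCC.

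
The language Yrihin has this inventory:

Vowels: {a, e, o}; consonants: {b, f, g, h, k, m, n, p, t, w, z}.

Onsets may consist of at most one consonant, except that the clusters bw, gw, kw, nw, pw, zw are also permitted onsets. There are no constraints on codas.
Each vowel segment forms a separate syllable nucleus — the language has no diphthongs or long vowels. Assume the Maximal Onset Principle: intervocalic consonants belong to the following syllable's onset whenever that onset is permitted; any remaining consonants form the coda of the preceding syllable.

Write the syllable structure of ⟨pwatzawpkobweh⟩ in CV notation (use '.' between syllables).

Nuclei (vowels): a, a, o, e → 4 syllables.
/a…a/ gap (V1→V2): /tz/; trying suffixes from longest down, /z/ is the first permitted one, so coda /t/ | onset /z/.
/a…o/ gap (V2→V3): /wpk/ — longest licit onset from the right is /k/, leaving /wp/ as coda.
/o…e/ gap (V3→V4): /bw/ is a licit onset in full, so it all attaches to the next syllable.
Syllabification: pwat.zawp.ko.bweh.
Mapping each syllable to C/V: /pwat/ → CCVC, /zawp/ → CVCC, /ko/ → CV, /bweh/ → CCVC.

CCVC.CVCC.CV.CCVC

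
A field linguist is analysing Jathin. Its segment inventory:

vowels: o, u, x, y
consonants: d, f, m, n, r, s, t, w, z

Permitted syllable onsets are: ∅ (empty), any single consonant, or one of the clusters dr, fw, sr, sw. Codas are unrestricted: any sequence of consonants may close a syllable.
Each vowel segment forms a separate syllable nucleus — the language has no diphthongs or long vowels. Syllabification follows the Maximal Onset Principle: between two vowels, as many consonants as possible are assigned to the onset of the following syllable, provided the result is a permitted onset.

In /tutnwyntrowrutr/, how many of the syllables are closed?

The vowels are u, y, o, u — 4 nuclei, so 4 syllables.
V1 /u/ – V2 /y/: /tnw/; trying suffixes from longest down, /w/ is the first permitted one, so coda /tn/ | onset /w/.
V2 /y/ – V3 /o/: /ntr/; trying suffixes from longest down, /r/ is the first permitted one, so coda /nt/ | onset /r/.
V3 /o/ – V4 /u/: cluster /wr/ — the longest permitted-onset suffix is /r/; onset = /r/, preceding coda = /w/.
Putting it together: tutn.wynt.row.rutr.
Classifying each syllable: /tutn/ (closed), /wynt/ (closed), /row/ (closed), /rutr/ (closed).
Closed syllables: 4.

4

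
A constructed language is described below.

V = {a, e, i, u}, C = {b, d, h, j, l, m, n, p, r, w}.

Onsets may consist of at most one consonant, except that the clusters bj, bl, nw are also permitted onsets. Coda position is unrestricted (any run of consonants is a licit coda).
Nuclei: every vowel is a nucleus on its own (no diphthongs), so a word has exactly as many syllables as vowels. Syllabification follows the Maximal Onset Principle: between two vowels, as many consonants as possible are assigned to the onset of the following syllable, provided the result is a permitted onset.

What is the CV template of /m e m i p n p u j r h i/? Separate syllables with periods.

CV.CVCC.CVCC.CV

Vowels present: e, i, u, i; each is a nucleus, giving 4 syllables.
σ1/σ2 boundary: /m/ is a single consonant, so it becomes the next onset.
σ2/σ3 boundary: /pnp/; trying suffixes from longest down, /p/ is the first permitted one, so coda /pn/ | onset /p/.
σ3/σ4 boundary: /jrh/ — longest licit onset from the right is /h/, leaving /jr/ as coda.
So the parse is me.mipn.pujr.hi.
Mapping each syllable to C/V: /me/ → CV, /mipn/ → CVCC, /pujr/ → CVCC, /hi/ → CV.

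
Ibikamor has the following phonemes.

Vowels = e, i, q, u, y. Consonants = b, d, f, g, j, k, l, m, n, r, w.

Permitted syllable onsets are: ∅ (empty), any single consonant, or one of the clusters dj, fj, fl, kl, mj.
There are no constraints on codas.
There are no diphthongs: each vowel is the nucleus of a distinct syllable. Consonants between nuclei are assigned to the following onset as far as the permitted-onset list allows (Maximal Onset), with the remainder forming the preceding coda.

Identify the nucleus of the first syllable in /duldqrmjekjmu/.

u

Vowels present: u, q, e, u; each is a nucleus, giving 4 syllables.
The first nucleus (vowel 1 from the left) is /u/.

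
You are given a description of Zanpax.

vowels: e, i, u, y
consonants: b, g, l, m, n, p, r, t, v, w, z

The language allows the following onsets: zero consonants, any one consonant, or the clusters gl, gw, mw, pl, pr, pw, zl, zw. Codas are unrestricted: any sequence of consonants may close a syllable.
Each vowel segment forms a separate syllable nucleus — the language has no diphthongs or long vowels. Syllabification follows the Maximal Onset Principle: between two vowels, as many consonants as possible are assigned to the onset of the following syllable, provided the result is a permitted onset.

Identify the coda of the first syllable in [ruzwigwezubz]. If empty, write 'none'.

none

The vowels are u, i, e, u — 4 nuclei, so 4 syllables.
σ1/σ2 boundary: /zw/ is a licit onset in full, so it all attaches to the next syllable.
σ2/σ3 boundary: /gw/ — entire cluster is a permitted onset → onset /gw/, coda ∅.
σ3/σ4 boundary: /z/ → onset of the next syllable (single consonants are always licit onsets).
Syllabification: ru.zwi.gwe.zubz.
Syllable 1 is /ru/: onset /r/, nucleus /u/, coda ∅.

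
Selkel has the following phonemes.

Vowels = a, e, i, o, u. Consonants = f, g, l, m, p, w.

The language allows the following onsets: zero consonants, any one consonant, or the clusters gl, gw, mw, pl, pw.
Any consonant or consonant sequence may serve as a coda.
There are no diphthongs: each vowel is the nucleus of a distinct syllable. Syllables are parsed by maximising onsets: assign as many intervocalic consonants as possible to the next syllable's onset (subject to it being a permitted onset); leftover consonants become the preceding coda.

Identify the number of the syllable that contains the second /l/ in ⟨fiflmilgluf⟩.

Vowels present: i, i, u; each is a nucleus, giving 3 syllables.
V1 /i/ – V2 /i/: cluster /flm/ — the longest permitted-onset suffix is /m/; onset = /m/, preceding coda = /fl/.
V2 /i/ – V3 /u/: cluster /lgl/ — the longest permitted-onset suffix is /gl/; onset = /gl/, preceding coda = /l/.
Result: fifl.mil.gluf.
The second /l/ is in the coda of syllable 2 (/mil/).

2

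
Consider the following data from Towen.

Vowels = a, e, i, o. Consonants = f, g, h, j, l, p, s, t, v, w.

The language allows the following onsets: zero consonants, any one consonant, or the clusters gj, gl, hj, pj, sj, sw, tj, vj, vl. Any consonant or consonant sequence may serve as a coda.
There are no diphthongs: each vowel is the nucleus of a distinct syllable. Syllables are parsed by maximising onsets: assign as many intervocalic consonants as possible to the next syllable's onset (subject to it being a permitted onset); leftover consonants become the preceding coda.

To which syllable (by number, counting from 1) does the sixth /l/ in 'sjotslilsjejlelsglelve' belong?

5

Nuclei (vowels): o, i, e, e, e, e → 6 syllables.
σ1/σ2 boundary: /tsl/; trying suffixes from longest down, /l/ is the first permitted one, so coda /ts/ | onset /l/.
σ2/σ3 boundary: cluster /lsj/ — the longest permitted-onset suffix is /sj/; onset = /sj/, preceding coda = /l/.
σ3/σ4 boundary: /jl/ splits as /j/ + /l/ (/l/ is the longest suffix that is a licit onset).
σ4/σ5 boundary: /lsgl/ — longest licit onset from the right is /gl/, leaving /ls/ as coda.
σ5/σ6 boundary: cluster /lv/ — the longest permitted-onset suffix is /v/; onset = /v/, preceding coda = /l/.
Syllabification: sjots.lil.sjej.lels.glel.ve.
The sixth /l/ is in the coda of syllable 5 (/glel/).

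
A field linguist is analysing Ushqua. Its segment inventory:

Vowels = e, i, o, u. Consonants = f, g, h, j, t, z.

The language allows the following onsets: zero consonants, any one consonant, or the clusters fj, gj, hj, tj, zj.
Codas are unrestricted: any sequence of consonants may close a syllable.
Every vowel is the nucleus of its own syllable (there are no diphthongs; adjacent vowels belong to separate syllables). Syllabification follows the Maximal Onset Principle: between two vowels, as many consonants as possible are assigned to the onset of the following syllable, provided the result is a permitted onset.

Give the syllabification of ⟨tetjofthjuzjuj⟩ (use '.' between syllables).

The vowels are e, o, u, u — 4 nuclei, so 4 syllables.
Between /e/ (V1) and /o/ (V2): /tj/ is a licit onset in full, so it all attaches to the next syllable.
Between /o/ (V2) and /u/ (V3): /fthj/ splits as /ft/ + /hj/ (/hj/ is the longest suffix that is a licit onset).
Between /u/ (V3) and /u/ (V4): cluster /zj/ — /zj/ is itself a permitted onset, so the whole cluster goes right; preceding coda = ∅.

te.tjoft.hju.zjuj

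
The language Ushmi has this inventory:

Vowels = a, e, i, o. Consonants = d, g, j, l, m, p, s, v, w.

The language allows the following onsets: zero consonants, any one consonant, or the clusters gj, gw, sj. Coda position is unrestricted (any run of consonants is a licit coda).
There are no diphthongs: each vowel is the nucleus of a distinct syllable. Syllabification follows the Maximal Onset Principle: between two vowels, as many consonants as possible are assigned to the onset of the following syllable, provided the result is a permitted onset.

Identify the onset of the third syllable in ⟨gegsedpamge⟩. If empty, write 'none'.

The vowels are e, e, a, e — 4 nuclei, so 4 syllables.
/e…e/ gap (V1→V2): /gs/ splits as /g/ + /s/ (/s/ is the longest suffix that is a licit onset).
/e…a/ gap (V2→V3): /dp/ splits as /d/ + /p/ (/p/ is the longest suffix that is a licit onset).
/a…e/ gap (V3→V4): /mg/; trying suffixes from longest down, /g/ is the first permitted one, so coda /m/ | onset /g/.
Result: geg.sed.pam.ge.
Syllable 3 is /pam/: onset /p/, nucleus /a/, coda /m/.

p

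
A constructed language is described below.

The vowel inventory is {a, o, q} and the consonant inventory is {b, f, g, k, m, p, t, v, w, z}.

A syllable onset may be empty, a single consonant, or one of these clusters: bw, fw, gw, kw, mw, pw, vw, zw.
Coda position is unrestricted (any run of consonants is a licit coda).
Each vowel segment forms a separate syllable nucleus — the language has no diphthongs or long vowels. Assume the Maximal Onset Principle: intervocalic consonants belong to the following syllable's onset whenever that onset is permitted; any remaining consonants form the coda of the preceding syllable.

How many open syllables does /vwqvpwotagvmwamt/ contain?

1

The vowels are q, o, a, a — 4 nuclei, so 4 syllables.
/q…o/ gap (V1→V2): /vpw/ — longest licit onset from the right is /pw/, leaving /v/ as coda.
/o…a/ gap (V2→V3): /t/ → onset of the next syllable (single consonants are always licit onsets).
/a…a/ gap (V3→V4): cluster /gvmw/ — the longest permitted-onset suffix is /mw/; onset = /mw/, preceding coda = /gv/.
Syllabification: vwqv.pwo.tagv.mwamt.
Classifying each syllable: /vwqv/ (closed), /pwo/ (open), /tagv/ (closed), /mwamt/ (closed).
Open syllables: 1.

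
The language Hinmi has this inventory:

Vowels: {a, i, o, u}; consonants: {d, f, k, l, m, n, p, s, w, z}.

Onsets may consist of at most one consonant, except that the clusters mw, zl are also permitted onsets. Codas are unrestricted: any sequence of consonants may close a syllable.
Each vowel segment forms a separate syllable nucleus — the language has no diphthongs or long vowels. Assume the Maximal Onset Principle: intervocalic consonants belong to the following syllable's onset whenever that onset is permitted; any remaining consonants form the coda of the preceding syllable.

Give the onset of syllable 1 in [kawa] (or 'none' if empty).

k

Vowels present: a, a; each is a nucleus, giving 2 syllables.
/a…a/ gap (V1→V2): just /w/ — single C goes to the following onset.
So the parse is ka.wa.
Syllable 1 is /ka/: onset /k/, nucleus /a/, coda ∅.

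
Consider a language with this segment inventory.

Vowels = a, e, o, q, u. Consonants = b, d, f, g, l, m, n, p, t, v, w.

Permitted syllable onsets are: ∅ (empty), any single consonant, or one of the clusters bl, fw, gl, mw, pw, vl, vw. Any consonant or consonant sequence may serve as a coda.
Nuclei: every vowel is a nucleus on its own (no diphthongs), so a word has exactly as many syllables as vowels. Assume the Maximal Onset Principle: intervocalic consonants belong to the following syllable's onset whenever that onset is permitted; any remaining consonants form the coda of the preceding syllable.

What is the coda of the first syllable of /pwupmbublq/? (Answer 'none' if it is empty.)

Vowels present: u, u, q; each is a nucleus, giving 3 syllables.
σ1/σ2 boundary: /pmb/ — longest licit onset from the right is /b/, leaving /pm/ as coda.
σ2/σ3 boundary: /bl/ is a licit onset in full, so it all attaches to the next syllable.
Syllabification: pwupm.bu.blq.
Syllable 1 is /pwupm/: onset /pw/, nucleus /u/, coda /pm/.

pm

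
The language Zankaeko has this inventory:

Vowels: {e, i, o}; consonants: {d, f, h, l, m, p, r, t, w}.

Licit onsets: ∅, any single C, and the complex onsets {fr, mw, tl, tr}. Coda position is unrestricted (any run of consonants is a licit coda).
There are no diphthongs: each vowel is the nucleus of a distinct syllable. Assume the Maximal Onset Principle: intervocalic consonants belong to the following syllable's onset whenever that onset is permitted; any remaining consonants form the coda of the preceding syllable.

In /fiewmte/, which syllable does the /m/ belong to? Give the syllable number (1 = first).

2

The vowels are i, e, e — 3 nuclei, so 3 syllables.
σ1/σ2 boundary: nothing intervenes; syllable break is V.V.
σ2/σ3 boundary: cluster /wmt/ — the longest permitted-onset suffix is /t/; onset = /t/, preceding coda = /wm/.
Result: fi.ewm.te.
The /m/ is in the coda of syllable 2 (/ewm/).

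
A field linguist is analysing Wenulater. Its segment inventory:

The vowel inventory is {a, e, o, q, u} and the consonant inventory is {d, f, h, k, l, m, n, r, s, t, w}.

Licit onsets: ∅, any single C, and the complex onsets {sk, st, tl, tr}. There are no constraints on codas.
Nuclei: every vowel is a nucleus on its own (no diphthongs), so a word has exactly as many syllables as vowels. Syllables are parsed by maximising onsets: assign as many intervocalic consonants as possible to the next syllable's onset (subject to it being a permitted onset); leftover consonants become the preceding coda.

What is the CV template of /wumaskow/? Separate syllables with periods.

Vowels present: u, a, o; each is a nucleus, giving 3 syllables.
/u…a/ gap (V1→V2): just /m/ — single C goes to the following onset.
/a…o/ gap (V2→V3): /sk/ — entire cluster is a permitted onset → onset /sk/, coda ∅.
Result: wu.ma.skow.
Mapping each syllable to C/V: /wu/ → CV, /ma/ → CV, /skow/ → CCVC.

CV.CV.CCVC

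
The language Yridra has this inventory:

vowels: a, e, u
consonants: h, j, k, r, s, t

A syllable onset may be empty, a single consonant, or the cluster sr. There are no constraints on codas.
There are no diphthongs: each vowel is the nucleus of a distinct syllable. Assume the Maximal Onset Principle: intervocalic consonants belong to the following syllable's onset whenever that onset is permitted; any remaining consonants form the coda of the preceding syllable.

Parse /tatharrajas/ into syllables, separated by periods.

Nuclei (vowels): a, a, a, a → 4 syllables.
V1 /a/ – V2 /a/: /th/; trying suffixes from longest down, /h/ is the first permitted one, so coda /t/ | onset /h/.
V2 /a/ – V3 /a/: /rr/; trying suffixes from longest down, /r/ is the first permitted one, so coda /r/ | onset /r/.
V3 /a/ – V4 /a/: /j/ → onset of the next syllable (single consonants are always licit onsets).

tat.har.ra.jas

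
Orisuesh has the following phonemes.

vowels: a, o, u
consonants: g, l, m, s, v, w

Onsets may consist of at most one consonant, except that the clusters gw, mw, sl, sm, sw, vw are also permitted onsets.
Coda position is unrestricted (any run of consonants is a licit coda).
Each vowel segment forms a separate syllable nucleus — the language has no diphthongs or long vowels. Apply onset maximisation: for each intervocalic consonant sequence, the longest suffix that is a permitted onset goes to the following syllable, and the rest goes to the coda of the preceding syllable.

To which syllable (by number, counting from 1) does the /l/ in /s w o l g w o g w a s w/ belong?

1

Nuclei (vowels): o, o, a → 3 syllables.
/o…o/ gap (V1→V2): cluster /lgw/ — the longest permitted-onset suffix is /gw/; onset = /gw/, preceding coda = /l/.
/o…a/ gap (V2→V3): /gw/ is a licit onset in full, so it all attaches to the next syllable.
Putting it together: swol.gwo.gwasw.
The /l/ is in the coda of syllable 1 (/swol/).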